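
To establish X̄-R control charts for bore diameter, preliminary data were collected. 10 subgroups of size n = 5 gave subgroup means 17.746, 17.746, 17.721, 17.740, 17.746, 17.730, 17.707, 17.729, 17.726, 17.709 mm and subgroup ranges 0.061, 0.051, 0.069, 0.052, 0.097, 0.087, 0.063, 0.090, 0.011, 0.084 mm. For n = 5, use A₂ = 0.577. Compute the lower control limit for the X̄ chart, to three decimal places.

X̄̄ = (17.746 + 17.746 + 17.721 + 17.740 + 17.746 + 17.730 + 17.707 + 17.729 + 17.726 + 17.709) / 10 = 177.3000 / 10 = 17.7300
R̄ = (0.061 + 0.051 + 0.069 + 0.052 + 0.097 + 0.087 + 0.063 + 0.090 + 0.011 + 0.084) / 10 = 0.6650 / 10 = 0.0665
LCL = X̄̄ − A₂·R̄ = 17.7300 − 0.577 × 0.0665 = 17.6916

17.692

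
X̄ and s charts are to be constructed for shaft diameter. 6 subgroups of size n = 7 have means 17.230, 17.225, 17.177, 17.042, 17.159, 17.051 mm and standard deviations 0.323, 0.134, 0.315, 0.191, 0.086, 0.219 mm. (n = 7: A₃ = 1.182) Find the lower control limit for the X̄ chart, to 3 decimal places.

16.898

X̄̄ = (17.230 + 17.225 + 17.177 + 17.042 + 17.159 + 17.051) / 6 = 17.1473
s̄ = (0.323 + 0.134 + 0.315 + 0.191 + 0.086 + 0.219) / 6 = 0.2113
LCL = X̄̄ − A₃·s̄ = 17.1473 − 1.182 × 0.2113 = 16.8975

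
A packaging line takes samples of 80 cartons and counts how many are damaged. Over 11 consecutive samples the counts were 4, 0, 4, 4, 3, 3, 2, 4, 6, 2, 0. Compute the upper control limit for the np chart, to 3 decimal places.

7.932

p̄ = Σdᵢ / (k·n) = 32 / (11 × 80) = 0.03636
UCL = np̄ + 3·√(np̄(1−p̄)) = 2.9091 + 3 × √(2.9091×0.96364) = 2.9091 + 3 × 1.6743 = 7.9320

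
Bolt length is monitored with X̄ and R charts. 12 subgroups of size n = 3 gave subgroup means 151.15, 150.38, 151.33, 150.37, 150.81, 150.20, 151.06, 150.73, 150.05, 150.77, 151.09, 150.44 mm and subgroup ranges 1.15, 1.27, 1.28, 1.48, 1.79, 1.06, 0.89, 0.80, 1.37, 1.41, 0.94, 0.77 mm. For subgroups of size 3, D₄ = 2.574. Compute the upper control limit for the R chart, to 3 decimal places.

R̄ = (1.15 + 1.27 + 1.28 + 1.48 + 1.79 + 1.06 + 0.89 + 0.80 + 1.37 + 1.41 + 0.94 + 0.77) / 12 = 14.2100 / 12 = 1.1842
UCL_R = D₄·R̄ = 2.574 × 1.1842 = 3.0480

3.048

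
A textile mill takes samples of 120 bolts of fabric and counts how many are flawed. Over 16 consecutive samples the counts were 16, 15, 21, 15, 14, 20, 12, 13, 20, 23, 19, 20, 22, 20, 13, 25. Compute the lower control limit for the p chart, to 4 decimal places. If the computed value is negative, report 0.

0.0522

p̄ = Σdᵢ / (k·n) = 288 / (16 × 120) = 0.15000
LCL = p̄ − 3·√(p̄(1−p̄)/n) = 0.15000 − 3 × 0.03260 = 0.05221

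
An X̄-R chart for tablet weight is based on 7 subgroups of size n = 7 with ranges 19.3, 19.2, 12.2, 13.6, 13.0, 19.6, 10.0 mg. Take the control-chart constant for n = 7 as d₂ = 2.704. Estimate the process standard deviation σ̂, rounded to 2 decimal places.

5.65

R̄ = (19.3 + 19.2 + 12.2 + 13.6 + 13.0 + 19.6 + 10.0) / 7 = 15.2714
σ̂ = R̄ / d₂ = 15.2714 / 2.704 = 5.6477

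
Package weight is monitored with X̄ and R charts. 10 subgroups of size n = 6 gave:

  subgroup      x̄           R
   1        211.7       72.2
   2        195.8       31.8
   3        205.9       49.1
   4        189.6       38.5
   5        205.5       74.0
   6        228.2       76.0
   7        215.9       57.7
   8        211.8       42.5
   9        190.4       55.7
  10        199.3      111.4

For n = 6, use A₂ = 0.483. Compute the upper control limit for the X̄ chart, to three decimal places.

X̄̄ = (211.7 + 195.8 + 205.9 + 189.6 + 205.5 + 228.2 + 215.9 + 211.8 + 190.4 + 199.3) / 10 = 2054.1000 / 10 = 205.4100
R̄ = (72.2 + 31.8 + 49.1 + 38.5 + 74.0 + 76.0 + 57.7 + 42.5 + 55.7 + 111.4) / 10 = 608.9000 / 10 = 60.8900
UCL = X̄̄ + A₂·R̄ = 205.4100 + 0.483 × 60.8900 = 234.8199

234.820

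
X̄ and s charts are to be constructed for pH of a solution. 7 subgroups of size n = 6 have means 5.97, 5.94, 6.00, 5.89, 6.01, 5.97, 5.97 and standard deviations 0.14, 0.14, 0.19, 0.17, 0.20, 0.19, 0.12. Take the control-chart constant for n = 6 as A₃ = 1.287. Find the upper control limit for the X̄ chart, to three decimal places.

6.176

X̄̄ = (5.97 + 5.94 + 6.00 + 5.89 + 6.01 + 5.97 + 5.97) / 7 = 5.9643
s̄ = (0.14 + 0.14 + 0.19 + 0.17 + 0.20 + 0.19 + 0.12) / 7 = 0.1643
UCL = X̄̄ + A₃·s̄ = 5.9643 + 1.287 × 0.1643 = 6.1757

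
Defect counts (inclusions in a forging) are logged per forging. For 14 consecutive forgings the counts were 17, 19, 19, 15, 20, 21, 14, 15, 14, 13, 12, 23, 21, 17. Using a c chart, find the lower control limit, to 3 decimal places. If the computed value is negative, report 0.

c̄ = (17 + 19 + 19 + 15 + 20 + 21 + 14 + 15 + 14 + 13 + 12 + 23 + 21 + 17) / 14 = 240 / 14 = 17.1429
LCL = c̄ − 3√c̄ = 17.1429 − 3 × 4.1404 = 4.7217

4.722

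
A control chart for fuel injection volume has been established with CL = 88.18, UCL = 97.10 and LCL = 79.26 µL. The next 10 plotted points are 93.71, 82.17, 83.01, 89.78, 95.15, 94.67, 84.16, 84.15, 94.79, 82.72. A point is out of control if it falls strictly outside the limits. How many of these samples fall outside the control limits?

All 10 points lie within [79.26, 97.10].

0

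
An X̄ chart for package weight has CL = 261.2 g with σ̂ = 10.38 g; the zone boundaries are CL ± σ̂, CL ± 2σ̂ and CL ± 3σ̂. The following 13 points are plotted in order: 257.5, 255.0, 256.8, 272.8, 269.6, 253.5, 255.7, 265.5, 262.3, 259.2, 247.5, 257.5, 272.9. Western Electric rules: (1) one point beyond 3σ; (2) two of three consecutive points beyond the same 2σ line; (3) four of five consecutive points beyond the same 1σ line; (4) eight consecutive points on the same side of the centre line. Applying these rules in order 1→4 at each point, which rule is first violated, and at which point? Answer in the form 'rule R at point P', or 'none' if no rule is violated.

none

Zone of each point (C = within 1σ̂, B = 1σ̂–2σ̂, A = 2σ̂–3σ̂, * = beyond 3σ̂; sign = side of CL): 1:-C, 2:-C, 3:-C, 4:+B, 5:+C, 6:-C, 7:-C, 8:+C, 9:+C, 10:-C, 11:-B, 12:-C, 13:+B
No rule fires across all 13 points.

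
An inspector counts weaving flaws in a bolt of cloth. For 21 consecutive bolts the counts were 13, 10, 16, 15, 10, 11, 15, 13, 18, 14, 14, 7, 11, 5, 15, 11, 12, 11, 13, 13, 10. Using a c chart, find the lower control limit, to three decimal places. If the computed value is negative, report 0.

c̄ = (13 + 10 + 16 + 15 + 10 + 11 + 15 + 13 + 18 + 14 + 14 + 7 + 11 + 5 + 15 + 11 + 12 + 11 + 13 + 13 + 10) / 21 = 257 / 21 = 12.2381
LCL = c̄ − 3√c̄ = 12.2381 − 3 × 3.4983 = 1.7432

1.743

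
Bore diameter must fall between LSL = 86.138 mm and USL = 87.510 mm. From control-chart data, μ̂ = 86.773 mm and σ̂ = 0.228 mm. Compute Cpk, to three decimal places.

Cpu = (USL − μ̂) / (3σ̂) = (87.510 − 86.773) / (3 × 0.228) = 1.0775; Cpl = (μ̂ − LSL) / (3σ̂) = (86.773 − 86.138) / (3 × 0.228) = 0.9284; Cpk = min(Cpu, Cpl) = 0.9284

0.928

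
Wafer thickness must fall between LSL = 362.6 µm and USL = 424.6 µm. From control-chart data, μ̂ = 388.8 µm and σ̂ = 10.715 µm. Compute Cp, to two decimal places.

Cp = (USL − LSL) / (6σ̂) = (424.6 − 362.6) / (6 × 10.715) = 62.0000 / 64.2900 = 0.9644

0.96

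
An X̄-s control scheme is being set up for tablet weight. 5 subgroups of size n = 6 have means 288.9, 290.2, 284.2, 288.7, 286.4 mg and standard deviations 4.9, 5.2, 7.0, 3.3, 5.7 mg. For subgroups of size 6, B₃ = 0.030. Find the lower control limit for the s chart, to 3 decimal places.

s̄ = (4.9 + 5.2 + 7.0 + 3.3 + 5.7) / 5 = 5.2200
LCL_s = B₃·s̄ = 0.030 × 5.2200 = 0.1566

0.157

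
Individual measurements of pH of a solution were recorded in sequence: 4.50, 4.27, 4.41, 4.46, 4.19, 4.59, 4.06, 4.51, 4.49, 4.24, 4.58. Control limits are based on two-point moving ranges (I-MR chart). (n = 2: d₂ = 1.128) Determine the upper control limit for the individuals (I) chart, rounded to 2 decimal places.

5.10

X̄ = (4.50 + 4.27 + 4.41 + 4.46 + 4.19 + 4.59 + 4.06 + 4.51 + 4.49 + 4.24 + 4.58) / 11 = 4.3909
Moving ranges: 0.23, 0.14, 0.05, 0.27, 0.40, 0.53, 0.45, 0.02, 0.25, 0.34; M̄R̄ = 2.6800 / 10 = 0.2680
UCL = X̄ + 3·M̄R̄/d₂ = 4.3909 + 3 × 0.2680 / 1.128 = 5.1037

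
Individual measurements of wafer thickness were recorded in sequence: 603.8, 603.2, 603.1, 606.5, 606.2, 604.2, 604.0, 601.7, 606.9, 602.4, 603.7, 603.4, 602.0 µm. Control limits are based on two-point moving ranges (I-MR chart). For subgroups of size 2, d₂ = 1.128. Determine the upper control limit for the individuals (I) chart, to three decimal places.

608.718

X̄ = (603.8 + 603.2 + 603.1 + 606.5 + 606.2 + 604.2 + 604.0 + 601.7 + 606.9 + 602.4 + 603.7 + 603.4 + 602.0) / 13 = 603.9308
Moving ranges: 0.6, 0.1, 3.4, 0.3, 2.0, 0.2, 2.3, 5.2, 4.5, 1.3, 0.3, 1.4; M̄R̄ = 21.6000 / 12 = 1.8000
UCL = X̄ + 3·M̄R̄/d₂ = 603.9308 + 3 × 1.8000 / 1.128 = 608.7180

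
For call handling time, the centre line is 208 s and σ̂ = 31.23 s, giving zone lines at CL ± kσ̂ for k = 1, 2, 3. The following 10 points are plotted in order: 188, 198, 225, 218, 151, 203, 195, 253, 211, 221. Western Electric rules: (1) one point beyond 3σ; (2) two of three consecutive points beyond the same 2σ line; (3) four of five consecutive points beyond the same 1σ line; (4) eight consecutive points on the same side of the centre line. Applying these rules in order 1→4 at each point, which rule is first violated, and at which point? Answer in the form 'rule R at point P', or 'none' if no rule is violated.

Zone of each point (C = within 1σ̂, B = 1σ̂–2σ̂, A = 2σ̂–3σ̂, * = beyond 3σ̂; sign = side of CL): 1:-C, 2:-C, 3:+C, 4:+C, 5:-B, 6:-C, 7:-C, 8:+B, 9:+C, 10:+C
No rule fires across all 10 points.

none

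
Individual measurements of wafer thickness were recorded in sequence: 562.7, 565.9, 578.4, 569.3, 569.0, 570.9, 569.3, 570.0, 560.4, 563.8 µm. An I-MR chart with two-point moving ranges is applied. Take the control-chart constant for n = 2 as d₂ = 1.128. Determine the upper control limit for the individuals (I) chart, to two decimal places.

580.47

X̄ = (562.7 + 565.9 + 578.4 + 569.3 + 569.0 + 570.9 + 569.3 + 570.0 + 560.4 + 563.8) / 10 = 567.9700
Moving ranges: 3.2, 12.5, 9.1, 0.3, 1.9, 1.6, 0.7, 9.6, 3.4; M̄R̄ = 42.3000 / 9 = 4.7000
UCL = X̄ + 3·M̄R̄/d₂ = 567.9700 + 3 × 4.7000 / 1.128 = 580.4700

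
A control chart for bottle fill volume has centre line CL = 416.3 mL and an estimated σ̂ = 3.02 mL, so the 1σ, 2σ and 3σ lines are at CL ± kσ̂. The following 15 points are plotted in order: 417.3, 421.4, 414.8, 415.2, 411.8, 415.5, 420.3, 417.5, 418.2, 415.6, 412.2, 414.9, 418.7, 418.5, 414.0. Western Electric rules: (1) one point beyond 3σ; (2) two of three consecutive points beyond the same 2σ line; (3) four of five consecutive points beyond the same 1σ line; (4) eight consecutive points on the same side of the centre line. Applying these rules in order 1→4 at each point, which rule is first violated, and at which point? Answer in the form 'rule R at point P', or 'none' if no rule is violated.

Zone of each point (C = within 1σ̂, B = 1σ̂–2σ̂, A = 2σ̂–3σ̂, * = beyond 3σ̂; sign = side of CL): 1:+C, 2:+B, 3:-C, 4:-C, 5:-B, 6:-C, 7:+B, 8:+C, 9:+C, 10:-C, 11:-B, 12:-C, 13:+C, 14:+C, 15:-C
No rule fires across all 15 points.

none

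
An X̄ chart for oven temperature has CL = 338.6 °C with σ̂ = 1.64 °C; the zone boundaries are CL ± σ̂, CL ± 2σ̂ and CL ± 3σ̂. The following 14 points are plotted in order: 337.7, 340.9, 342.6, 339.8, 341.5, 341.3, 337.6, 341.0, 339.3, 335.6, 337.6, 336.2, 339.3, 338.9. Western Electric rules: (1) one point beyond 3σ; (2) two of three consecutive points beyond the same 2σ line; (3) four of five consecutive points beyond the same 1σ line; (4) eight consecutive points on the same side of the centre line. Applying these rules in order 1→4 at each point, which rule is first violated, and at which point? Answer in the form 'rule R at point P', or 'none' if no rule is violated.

rule 3 at point 6

Zone of each point (C = within 1σ̂, B = 1σ̂–2σ̂, A = 2σ̂–3σ̂, * = beyond 3σ̂; sign = side of CL): 1:-C, 2:+B, 3:+A, 4:+C, 5:+B, 6:+B, 7:-C, 8:+B, 9:+C, 10:-B, 11:-C, 12:-B, 13:+C, 14:+C
Rule 3 (four of five consecutive points beyond the same 1σ limit) is satisfied at point 6.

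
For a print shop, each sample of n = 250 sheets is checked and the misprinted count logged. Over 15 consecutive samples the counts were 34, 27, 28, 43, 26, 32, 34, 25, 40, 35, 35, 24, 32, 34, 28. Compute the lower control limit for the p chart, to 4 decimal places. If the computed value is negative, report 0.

0.0640

p̄ = Σdᵢ / (k·n) = 477 / (15 × 250) = 0.12720
LCL = p̄ − 3·√(p̄(1−p̄)/n) = 0.12720 − 3 × 0.02107 = 0.06398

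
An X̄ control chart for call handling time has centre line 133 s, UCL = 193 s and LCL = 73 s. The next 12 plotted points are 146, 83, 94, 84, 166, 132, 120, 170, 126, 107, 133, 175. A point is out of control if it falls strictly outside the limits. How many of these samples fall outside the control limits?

0

All 12 points lie within [73, 193].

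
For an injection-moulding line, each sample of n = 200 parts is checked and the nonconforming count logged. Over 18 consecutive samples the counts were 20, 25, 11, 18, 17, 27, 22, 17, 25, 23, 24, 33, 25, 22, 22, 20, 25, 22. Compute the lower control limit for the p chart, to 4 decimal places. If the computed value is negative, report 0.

p̄ = Σdᵢ / (k·n) = 398 / (18 × 200) = 0.11056
LCL = p̄ − 3·√(p̄(1−p̄)/n) = 0.11056 − 3 × 0.02217 = 0.04403

0.0440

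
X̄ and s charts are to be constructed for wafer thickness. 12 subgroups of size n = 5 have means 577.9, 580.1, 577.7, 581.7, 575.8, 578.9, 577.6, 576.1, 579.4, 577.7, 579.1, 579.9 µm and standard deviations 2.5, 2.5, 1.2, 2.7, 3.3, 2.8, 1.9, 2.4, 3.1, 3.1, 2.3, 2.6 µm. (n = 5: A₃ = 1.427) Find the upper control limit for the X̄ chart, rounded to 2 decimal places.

582.11

X̄̄ = (577.9 + 580.1 + 577.7 + 581.7 + 575.8 + 578.9 + 577.6 + 576.1 + 579.4 + 577.7 + 579.1 + 579.9) / 12 = 578.4917
s̄ = (2.5 + 2.5 + 1.2 + 2.7 + 3.3 + 2.8 + 1.9 + 2.4 + 3.1 + 3.1 + 2.3 + 2.6) / 12 = 2.5333
UCL = X̄̄ + A₃·s̄ = 578.4917 + 1.427 × 2.5333 = 582.1067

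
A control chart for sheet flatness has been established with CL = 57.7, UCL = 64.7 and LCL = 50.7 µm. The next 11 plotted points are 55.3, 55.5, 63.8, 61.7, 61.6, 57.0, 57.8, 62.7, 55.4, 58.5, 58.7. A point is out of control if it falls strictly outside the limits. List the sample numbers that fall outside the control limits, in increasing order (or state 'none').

none

All 11 points lie within [50.7, 64.7].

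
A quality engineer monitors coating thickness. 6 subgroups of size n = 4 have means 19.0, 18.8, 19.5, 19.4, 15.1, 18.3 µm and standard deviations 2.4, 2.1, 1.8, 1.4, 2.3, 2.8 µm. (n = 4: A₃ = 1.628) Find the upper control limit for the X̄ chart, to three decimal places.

21.823

X̄̄ = (19.0 + 18.8 + 19.5 + 19.4 + 15.1 + 18.3) / 6 = 18.3500
s̄ = (2.4 + 2.1 + 1.8 + 1.4 + 2.3 + 2.8) / 6 = 2.1333
UCL = X̄̄ + A₃·s̄ = 18.3500 + 1.628 × 2.1333 = 21.8231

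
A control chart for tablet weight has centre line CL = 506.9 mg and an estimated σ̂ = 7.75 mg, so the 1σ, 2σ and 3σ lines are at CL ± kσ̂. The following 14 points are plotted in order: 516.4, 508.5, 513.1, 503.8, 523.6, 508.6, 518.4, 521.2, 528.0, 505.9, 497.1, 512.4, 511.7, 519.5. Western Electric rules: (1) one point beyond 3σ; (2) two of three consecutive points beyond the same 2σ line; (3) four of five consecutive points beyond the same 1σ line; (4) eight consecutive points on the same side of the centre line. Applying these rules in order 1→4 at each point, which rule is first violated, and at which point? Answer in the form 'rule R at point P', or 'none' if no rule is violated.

Zone of each point (C = within 1σ̂, B = 1σ̂–2σ̂, A = 2σ̂–3σ̂, * = beyond 3σ̂; sign = side of CL): 1:+B, 2:+C, 3:+C, 4:-C, 5:+A, 6:+C, 7:+B, 8:+B, 9:+A, 10:-C, 11:-B, 12:+C, 13:+C, 14:+B
Rule 3 (four of five consecutive points beyond the same 1σ limit) is satisfied at point 9.

rule 3 at point 9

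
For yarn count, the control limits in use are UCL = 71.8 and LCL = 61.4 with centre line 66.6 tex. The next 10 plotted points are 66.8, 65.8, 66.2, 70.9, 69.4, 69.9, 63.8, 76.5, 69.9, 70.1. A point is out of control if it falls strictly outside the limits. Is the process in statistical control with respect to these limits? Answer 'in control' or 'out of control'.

Compare each point to [61.4, 71.8]: sample 8 = 76.5 > UCL.

out of control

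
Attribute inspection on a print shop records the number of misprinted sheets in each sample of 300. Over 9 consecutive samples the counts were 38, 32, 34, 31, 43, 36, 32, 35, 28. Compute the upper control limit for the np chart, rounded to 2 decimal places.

50.88

p̄ = Σdᵢ / (k·n) = 309 / (9 × 300) = 0.11444
UCL = np̄ + 3·√(np̄(1−p̄)) = 34.3333 + 3 × √(34.3333×0.88556) = 34.3333 + 3 × 5.5140 = 50.8753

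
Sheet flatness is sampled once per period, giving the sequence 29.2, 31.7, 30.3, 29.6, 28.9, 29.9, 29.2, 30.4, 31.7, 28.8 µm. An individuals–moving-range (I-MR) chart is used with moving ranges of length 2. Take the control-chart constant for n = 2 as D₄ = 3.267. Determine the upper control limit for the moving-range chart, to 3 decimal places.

4.501

Moving ranges: 2.5, 1.4, 0.7, 0.7, 1.0, 0.7, 1.2, 1.3, 2.9; M̄R̄ = 12.4000 / 9 = 1.3778
UCL_MR = D₄·M̄R̄ = 3.267 × 1.3778 = 4.5012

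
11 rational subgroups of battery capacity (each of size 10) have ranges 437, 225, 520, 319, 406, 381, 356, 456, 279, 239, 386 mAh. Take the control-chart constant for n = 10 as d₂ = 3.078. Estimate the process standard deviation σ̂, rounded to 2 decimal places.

118.26

R̄ = (437 + 225 + 520 + 319 + 406 + 381 + 356 + 456 + 279 + 239 + 386) / 11 = 364.0000
σ̂ = R̄ / d₂ = 364.0000 / 3.078 = 118.2586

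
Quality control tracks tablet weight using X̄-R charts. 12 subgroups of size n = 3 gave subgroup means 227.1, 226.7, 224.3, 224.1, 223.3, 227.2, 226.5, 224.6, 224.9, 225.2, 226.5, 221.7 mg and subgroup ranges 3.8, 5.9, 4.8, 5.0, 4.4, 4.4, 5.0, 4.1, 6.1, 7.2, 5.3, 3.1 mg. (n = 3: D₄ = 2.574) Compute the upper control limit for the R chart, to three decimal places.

12.677

R̄ = (3.8 + 5.9 + 4.8 + 5.0 + 4.4 + 4.4 + 5.0 + 4.1 + 6.1 + 7.2 + 5.3 + 3.1) / 12 = 59.1000 / 12 = 4.9250
UCL_R = D₄·R̄ = 2.574 × 4.9250 = 12.6769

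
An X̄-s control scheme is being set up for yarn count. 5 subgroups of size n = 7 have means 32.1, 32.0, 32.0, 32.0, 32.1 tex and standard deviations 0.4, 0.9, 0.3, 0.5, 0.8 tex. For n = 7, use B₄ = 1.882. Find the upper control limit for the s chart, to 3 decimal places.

s̄ = (0.4 + 0.9 + 0.3 + 0.5 + 0.8) / 5 = 0.5800
UCL_s = B₄·s̄ = 1.882 × 0.5800 = 1.0916

1.092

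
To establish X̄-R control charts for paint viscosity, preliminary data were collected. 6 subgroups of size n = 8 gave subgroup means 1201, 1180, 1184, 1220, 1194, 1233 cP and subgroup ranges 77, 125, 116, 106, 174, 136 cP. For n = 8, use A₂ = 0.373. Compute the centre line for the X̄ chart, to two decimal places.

X̄̄ = (1201 + 1180 + 1184 + 1220 + 1194 + 1233) / 6 = 7212.0000 / 6 = 1202.0000
CL = X̄̄ = 1202.0000

1202.00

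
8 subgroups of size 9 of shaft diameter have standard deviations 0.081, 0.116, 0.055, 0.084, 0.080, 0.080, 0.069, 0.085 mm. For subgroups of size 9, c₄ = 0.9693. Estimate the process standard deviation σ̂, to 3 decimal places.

0.084

s̄ = (0.081 + 0.116 + 0.055 + 0.084 + 0.080 + 0.080 + 0.069 + 0.085) / 8 = 0.0813
σ̂ = s̄ / c₄ = 0.0813 / 0.9693 = 0.0838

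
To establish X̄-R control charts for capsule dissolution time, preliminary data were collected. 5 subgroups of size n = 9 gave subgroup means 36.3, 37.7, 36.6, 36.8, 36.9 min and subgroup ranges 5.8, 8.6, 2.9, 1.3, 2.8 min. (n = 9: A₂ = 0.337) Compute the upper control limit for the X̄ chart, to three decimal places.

38.302

X̄̄ = (36.3 + 37.7 + 36.6 + 36.8 + 36.9) / 5 = 184.3000 / 5 = 36.8600
R̄ = (5.8 + 8.6 + 2.9 + 1.3 + 2.8) / 5 = 21.4000 / 5 = 4.2800
UCL = X̄̄ + A₂·R̄ = 36.8600 + 0.337 × 4.2800 = 38.3024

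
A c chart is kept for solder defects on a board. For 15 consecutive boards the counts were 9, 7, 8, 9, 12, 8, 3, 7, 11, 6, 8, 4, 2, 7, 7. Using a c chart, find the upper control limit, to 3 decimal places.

c̄ = (9 + 7 + 8 + 9 + 12 + 8 + 3 + 7 + 11 + 6 + 8 + 4 + 2 + 7 + 7) / 15 = 108 / 15 = 7.2000
UCL = c̄ + 3√c̄ = 7.2000 + 3 × √7.2000 = 7.2000 + 3 × 2.6833 = 15.2498

15.250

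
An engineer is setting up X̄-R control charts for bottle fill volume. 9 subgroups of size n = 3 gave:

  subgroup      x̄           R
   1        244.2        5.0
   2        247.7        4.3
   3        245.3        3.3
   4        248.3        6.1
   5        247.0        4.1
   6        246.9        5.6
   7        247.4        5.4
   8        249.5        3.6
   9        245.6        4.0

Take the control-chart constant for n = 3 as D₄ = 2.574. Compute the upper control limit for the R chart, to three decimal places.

R̄ = (5.0 + 4.3 + 3.3 + 6.1 + 4.1 + 5.6 + 5.4 + 3.6 + 4.0) / 9 = 41.4000 / 9 = 4.6000
UCL_R = D₄·R̄ = 2.574 × 4.6000 = 11.8404

11.840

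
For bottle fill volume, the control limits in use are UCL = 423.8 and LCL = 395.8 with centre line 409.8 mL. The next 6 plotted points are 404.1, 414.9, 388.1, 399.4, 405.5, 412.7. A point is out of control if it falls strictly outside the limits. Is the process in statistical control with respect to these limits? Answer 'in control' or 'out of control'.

Compare each point to [395.8, 423.8]: sample 3 = 388.1 < LCL.

out of control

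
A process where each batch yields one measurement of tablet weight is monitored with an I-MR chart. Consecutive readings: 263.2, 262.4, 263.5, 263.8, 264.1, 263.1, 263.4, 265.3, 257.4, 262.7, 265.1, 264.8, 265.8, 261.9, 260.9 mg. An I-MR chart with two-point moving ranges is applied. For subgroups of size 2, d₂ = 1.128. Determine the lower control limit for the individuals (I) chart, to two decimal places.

X̄ = (263.2 + 262.4 + 263.5 + 263.8 + 264.1 + 263.1 + 263.4 + 265.3 + 257.4 + 262.7 + 265.1 + 264.8 + 265.8 + 261.9 + 260.9) / 15 = 263.1600
Moving ranges: 0.8, 1.1, 0.3, 0.3, 1.0, 0.3, 1.9, 7.9, 5.3, 2.4, 0.3, 1.0, 3.9, 1.0; M̄R̄ = 27.5000 / 14 = 1.9643
LCL = X̄ − 3·M̄R̄/d₂ = 263.1600 − 3 × 1.9643 / 1.128 = 257.9358

257.94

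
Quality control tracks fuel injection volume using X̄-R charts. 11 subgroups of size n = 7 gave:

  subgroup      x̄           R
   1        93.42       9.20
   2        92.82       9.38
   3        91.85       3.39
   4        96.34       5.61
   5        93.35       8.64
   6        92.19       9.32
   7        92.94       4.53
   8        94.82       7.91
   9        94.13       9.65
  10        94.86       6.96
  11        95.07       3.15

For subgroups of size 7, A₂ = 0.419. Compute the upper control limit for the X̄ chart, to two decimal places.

X̄̄ = (93.42 + 92.82 + 91.85 + 96.34 + 93.35 + 92.19 + 92.94 + 94.82 + 94.13 + 94.86 + 95.07) / 11 = 1031.7900 / 11 = 93.7991
R̄ = (9.20 + 9.38 + 3.39 + 5.61 + 8.64 + 9.32 + 4.53 + 7.91 + 9.65 + 6.96 + 3.15) / 11 = 77.7400 / 11 = 7.0673
UCL = X̄̄ + A₂·R̄ = 93.7991 + 0.419 × 7.0673 = 96.7603

96.76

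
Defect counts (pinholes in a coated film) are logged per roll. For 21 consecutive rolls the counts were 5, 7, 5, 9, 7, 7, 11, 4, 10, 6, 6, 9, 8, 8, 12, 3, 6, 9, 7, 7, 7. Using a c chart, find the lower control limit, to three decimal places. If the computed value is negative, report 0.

0.000

c̄ = (5 + 7 + 5 + 9 + 7 + 7 + 11 + 4 + 10 + 6 + 6 + 9 + 8 + 8 + 12 + 3 + 6 + 9 + 7 + 7 + 7) / 21 = 153 / 21 = 7.2857
LCL = c̄ − 3√c̄ = 7.2857 − 3 × 2.6992 = -0.8119 → 0 (cannot be negative)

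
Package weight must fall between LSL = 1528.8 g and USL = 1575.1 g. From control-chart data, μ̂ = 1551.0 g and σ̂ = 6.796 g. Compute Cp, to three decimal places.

Cp = (USL − LSL) / (6σ̂) = (1575.1 − 1528.8) / (6 × 6.796) = 46.3000 / 40.7760 = 1.1355

1.135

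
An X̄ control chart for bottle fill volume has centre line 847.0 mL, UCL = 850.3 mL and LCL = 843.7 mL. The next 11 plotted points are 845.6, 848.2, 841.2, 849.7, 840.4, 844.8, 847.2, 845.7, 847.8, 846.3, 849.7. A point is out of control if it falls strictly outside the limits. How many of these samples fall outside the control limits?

Compare each point to [843.7, 850.3]: sample 3 = 841.2 < LCL; sample 5 = 840.4 < LCL.

2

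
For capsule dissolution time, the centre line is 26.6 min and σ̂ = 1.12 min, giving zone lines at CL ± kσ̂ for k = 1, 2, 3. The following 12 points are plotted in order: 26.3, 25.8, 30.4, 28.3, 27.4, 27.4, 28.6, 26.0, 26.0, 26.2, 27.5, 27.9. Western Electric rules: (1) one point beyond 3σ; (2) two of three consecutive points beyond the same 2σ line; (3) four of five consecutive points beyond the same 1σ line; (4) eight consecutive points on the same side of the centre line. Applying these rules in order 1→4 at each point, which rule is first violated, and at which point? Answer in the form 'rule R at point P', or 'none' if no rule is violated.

rule 1 at point 3

Zone of each point (C = within 1σ̂, B = 1σ̂–2σ̂, A = 2σ̂–3σ̂, * = beyond 3σ̂; sign = side of CL): 1:-C, 2:-C, 3:+*, 4:+B, 5:+C, 6:+C, 7:+B, 8:-C, 9:-C, 10:-C, 11:+C, 12:+B
Rule 1 (one point beyond the 3σ limits) is satisfied at point 3.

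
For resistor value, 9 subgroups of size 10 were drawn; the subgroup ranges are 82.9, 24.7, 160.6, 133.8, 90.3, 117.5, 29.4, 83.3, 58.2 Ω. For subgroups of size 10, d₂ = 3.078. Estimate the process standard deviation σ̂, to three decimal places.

R̄ = (82.9 + 24.7 + 160.6 + 133.8 + 90.3 + 117.5 + 29.4 + 83.3 + 58.2) / 9 = 86.7444
σ̂ = R̄ / d₂ = 86.7444 / 3.078 = 28.1821

28.182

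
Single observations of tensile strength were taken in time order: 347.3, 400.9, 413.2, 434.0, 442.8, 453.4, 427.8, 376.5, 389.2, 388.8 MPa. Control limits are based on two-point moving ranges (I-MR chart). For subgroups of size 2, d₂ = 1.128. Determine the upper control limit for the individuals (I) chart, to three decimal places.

X̄ = (347.3 + 400.9 + 413.2 + 434.0 + 442.8 + 453.4 + 427.8 + 376.5 + 389.2 + 388.8) / 10 = 407.3900
Moving ranges: 53.6, 12.3, 20.8, 8.8, 10.6, 25.6, 51.3, 12.7, 0.4; M̄R̄ = 196.1000 / 9 = 21.7889
UCL = X̄ + 3·M̄R̄/d₂ = 407.3900 + 3 × 21.7889 / 1.128 = 465.3392

465.339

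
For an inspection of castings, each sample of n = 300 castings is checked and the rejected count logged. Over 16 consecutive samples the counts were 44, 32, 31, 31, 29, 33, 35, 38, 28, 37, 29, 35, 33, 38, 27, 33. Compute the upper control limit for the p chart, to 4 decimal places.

p̄ = Σdᵢ / (k·n) = 533 / (16 × 300) = 0.11104
UCL = p̄ + 3·√(p̄(1−p̄)/n) = 0.11104 + 3 × √(0.11104×0.88896/300) = 0.11104 + 3 × 0.01814 = 0.16546

0.1655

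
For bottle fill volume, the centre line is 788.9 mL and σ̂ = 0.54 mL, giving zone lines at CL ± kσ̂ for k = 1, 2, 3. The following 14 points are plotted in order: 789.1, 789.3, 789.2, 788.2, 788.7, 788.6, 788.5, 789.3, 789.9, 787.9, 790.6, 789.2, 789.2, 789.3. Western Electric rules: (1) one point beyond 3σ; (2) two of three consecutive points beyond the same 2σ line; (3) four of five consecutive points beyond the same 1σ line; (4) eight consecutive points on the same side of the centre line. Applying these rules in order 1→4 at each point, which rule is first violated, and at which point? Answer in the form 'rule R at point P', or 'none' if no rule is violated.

rule 1 at point 11

Zone of each point (C = within 1σ̂, B = 1σ̂–2σ̂, A = 2σ̂–3σ̂, * = beyond 3σ̂; sign = side of CL): 1:+C, 2:+C, 3:+C, 4:-B, 5:-C, 6:-C, 7:-C, 8:+C, 9:+B, 10:-B, 11:+*, 12:+C, 13:+C, 14:+C
Rule 1 (one point beyond the 3σ limits) is satisfied at point 11.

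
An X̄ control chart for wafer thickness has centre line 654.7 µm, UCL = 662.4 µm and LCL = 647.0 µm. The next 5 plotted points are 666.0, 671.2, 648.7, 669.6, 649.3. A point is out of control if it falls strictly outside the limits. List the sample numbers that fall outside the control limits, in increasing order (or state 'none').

Compare each point to [647.0, 662.4]: sample 1 = 666.0 > UCL; sample 2 = 671.2 > UCL; sample 4 = 669.6 > UCL.

1, 2, 4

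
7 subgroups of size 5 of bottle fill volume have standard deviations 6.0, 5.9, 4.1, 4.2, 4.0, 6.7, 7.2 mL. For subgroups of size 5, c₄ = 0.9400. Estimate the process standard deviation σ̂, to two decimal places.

s̄ = (6.0 + 5.9 + 4.1 + 4.2 + 4.0 + 6.7 + 7.2) / 7 = 5.4429
σ̂ = s̄ / c₄ = 5.4429 / 0.9400 = 5.7903

5.79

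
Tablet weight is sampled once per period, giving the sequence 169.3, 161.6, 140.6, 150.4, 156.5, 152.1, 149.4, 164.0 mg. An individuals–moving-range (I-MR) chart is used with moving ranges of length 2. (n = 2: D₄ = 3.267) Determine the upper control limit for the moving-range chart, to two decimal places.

30.94

Moving ranges: 7.7, 21.0, 9.8, 6.1, 4.4, 2.7, 14.6; M̄R̄ = 66.3000 / 7 = 9.4714
UCL_MR = D₄·M̄R̄ = 3.267 × 9.4714 = 30.9432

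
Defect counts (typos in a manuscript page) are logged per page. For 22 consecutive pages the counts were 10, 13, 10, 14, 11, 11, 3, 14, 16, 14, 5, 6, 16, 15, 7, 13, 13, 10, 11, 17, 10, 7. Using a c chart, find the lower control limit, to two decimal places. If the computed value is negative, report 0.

c̄ = (10 + 13 + 10 + 14 + 11 + 11 + 3 + 14 + 16 + 14 + 5 + 6 + 16 + 15 + 7 + 13 + 13 + 10 + 11 + 17 + 10 + 7) / 22 = 246 / 22 = 11.1818
LCL = c̄ − 3√c̄ = 11.1818 − 3 × 3.3439 = 1.1501

1.15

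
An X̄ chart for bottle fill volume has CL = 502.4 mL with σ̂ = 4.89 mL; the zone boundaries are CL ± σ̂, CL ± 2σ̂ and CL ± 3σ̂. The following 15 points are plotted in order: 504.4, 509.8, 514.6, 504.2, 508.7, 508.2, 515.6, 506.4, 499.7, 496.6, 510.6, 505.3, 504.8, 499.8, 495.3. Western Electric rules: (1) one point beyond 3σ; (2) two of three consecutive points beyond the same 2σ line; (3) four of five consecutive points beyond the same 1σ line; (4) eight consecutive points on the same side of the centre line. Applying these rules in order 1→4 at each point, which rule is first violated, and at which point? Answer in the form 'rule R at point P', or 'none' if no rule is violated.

rule 3 at point 6

Zone of each point (C = within 1σ̂, B = 1σ̂–2σ̂, A = 2σ̂–3σ̂, * = beyond 3σ̂; sign = side of CL): 1:+C, 2:+B, 3:+A, 4:+C, 5:+B, 6:+B, 7:+A, 8:+C, 9:-C, 10:-B, 11:+B, 12:+C, 13:+C, 14:-C, 15:-B
Rule 3 (four of five consecutive points beyond the same 1σ limit) is satisfied at point 6.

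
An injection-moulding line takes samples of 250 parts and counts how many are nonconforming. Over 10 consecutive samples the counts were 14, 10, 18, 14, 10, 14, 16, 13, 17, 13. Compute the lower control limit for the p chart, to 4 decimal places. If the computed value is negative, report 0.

0.0121

p̄ = Σdᵢ / (k·n) = 139 / (10 × 250) = 0.05560
LCL = p̄ − 3·√(p̄(1−p̄)/n) = 0.05560 − 3 × 0.01449 = 0.01212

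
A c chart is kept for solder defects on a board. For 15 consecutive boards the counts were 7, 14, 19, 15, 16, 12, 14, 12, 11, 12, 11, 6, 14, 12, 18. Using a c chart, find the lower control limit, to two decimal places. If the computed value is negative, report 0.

c̄ = (7 + 14 + 19 + 15 + 16 + 12 + 14 + 12 + 11 + 12 + 11 + 6 + 14 + 12 + 18) / 15 = 193 / 15 = 12.8667
LCL = c̄ − 3√c̄ = 12.8667 − 3 × 3.5870 = 2.1056

2.11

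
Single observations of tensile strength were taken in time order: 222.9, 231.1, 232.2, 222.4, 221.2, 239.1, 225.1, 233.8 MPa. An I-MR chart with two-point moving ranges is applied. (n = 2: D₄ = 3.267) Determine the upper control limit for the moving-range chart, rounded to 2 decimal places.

Moving ranges: 8.2, 1.1, 9.8, 1.2, 17.9, 14.0, 8.7; M̄R̄ = 60.9000 / 7 = 8.7000
UCL_MR = D₄·M̄R̄ = 3.267 × 8.7000 = 28.4229

28.42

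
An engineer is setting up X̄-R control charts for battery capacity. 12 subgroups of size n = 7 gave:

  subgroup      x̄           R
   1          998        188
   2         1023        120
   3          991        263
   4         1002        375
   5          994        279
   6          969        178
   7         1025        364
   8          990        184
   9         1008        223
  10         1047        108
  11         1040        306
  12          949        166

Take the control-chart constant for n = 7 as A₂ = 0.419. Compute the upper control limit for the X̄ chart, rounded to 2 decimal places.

X̄̄ = (998 + 1023 + 991 + 1002 + 994 + 969 + 1025 + 990 + 1008 + 1047 + 1040 + 949) / 12 = 12036.0000 / 12 = 1003.0000
R̄ = (188 + 120 + 263 + 375 + 279 + 178 + 364 + 184 + 223 + 108 + 306 + 166) / 12 = 2754.0000 / 12 = 229.5000
UCL = X̄̄ + A₂·R̄ = 1003.0000 + 0.419 × 229.5000 = 1099.1605

1099.16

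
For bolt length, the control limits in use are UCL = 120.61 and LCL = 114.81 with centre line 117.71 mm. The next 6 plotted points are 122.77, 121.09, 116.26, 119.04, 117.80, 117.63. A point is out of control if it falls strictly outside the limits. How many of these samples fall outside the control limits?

2

Compare each point to [114.81, 120.61]: sample 1 = 122.77 > UCL; sample 2 = 121.09 > UCL.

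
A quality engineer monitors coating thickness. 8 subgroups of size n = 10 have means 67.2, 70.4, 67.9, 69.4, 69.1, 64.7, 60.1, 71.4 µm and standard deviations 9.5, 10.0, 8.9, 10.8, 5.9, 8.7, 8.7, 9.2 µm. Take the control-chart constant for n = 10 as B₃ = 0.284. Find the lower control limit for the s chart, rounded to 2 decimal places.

s̄ = (9.5 + 10.0 + 8.9 + 10.8 + 5.9 + 8.7 + 8.7 + 9.2) / 8 = 8.9625
LCL_s = B₃·s̄ = 0.284 × 8.9625 = 2.5454

2.55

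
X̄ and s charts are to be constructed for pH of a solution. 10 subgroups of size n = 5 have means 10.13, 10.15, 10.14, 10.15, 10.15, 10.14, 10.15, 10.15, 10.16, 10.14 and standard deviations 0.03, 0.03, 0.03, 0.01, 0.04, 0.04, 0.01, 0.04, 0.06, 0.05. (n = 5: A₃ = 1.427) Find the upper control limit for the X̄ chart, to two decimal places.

10.19

X̄̄ = (10.13 + 10.15 + 10.14 + 10.15 + 10.15 + 10.14 + 10.15 + 10.15 + 10.16 + 10.14) / 10 = 10.1460
s̄ = (0.03 + 0.03 + 0.03 + 0.01 + 0.04 + 0.04 + 0.01 + 0.04 + 0.06 + 0.05) / 10 = 0.0340
UCL = X̄̄ + A₃·s̄ = 10.1460 + 1.427 × 0.0340 = 10.1945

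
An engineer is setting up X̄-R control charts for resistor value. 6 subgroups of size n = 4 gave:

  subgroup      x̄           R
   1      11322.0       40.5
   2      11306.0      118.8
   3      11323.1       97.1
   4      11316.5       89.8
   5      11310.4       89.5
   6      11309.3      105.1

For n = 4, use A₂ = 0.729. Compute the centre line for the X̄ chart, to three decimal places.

11314.550

X̄̄ = (11322.0 + 11306.0 + 11323.1 + 11316.5 + 11310.4 + 11309.3) / 6 = 67887.3000 / 6 = 11314.5500
CL = X̄̄ = 11314.5500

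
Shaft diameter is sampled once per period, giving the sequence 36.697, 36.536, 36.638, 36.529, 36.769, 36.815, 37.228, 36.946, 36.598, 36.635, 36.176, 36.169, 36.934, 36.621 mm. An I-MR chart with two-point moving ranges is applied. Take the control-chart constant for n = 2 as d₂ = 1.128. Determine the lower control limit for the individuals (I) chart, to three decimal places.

35.992

X̄ = (36.697 + 36.536 + 36.638 + 36.529 + 36.769 + 36.815 + 37.228 + 36.946 + 36.598 + 36.635 + 36.176 + 36.169 + 36.934 + 36.621) / 14 = 36.6636
Moving ranges: 0.161, 0.102, 0.109, 0.240, 0.046, 0.413, 0.282, 0.348, 0.037, 0.459, 0.007, 0.765, 0.313; M̄R̄ = 3.2820 / 13 = 0.2525
LCL = X̄ − 3·M̄R̄/d₂ = 36.6636 − 3 × 0.2525 / 1.128 = 35.9922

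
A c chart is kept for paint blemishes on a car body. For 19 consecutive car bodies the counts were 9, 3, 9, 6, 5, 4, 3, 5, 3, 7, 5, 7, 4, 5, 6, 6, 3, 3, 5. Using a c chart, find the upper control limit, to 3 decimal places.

11.971

c̄ = (9 + 3 + 9 + 6 + 5 + 4 + 3 + 5 + 3 + 7 + 5 + 7 + 4 + 5 + 6 + 6 + 3 + 3 + 5) / 19 = 98 / 19 = 5.1579
UCL = c̄ + 3√c̄ = 5.1579 + 3 × √5.1579 = 5.1579 + 3 × 2.2711 = 11.9712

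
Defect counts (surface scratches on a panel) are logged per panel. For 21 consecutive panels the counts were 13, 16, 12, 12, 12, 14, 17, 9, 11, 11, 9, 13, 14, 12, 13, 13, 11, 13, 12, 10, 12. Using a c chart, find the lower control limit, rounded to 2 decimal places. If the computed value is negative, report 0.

1.80

c̄ = (13 + 16 + 12 + 12 + 12 + 14 + 17 + 9 + 11 + 11 + 9 + 13 + 14 + 12 + 13 + 13 + 11 + 13 + 12 + 10 + 12) / 21 = 259 / 21 = 12.3333
LCL = c̄ − 3√c̄ = 12.3333 − 3 × 3.5119 = 1.7977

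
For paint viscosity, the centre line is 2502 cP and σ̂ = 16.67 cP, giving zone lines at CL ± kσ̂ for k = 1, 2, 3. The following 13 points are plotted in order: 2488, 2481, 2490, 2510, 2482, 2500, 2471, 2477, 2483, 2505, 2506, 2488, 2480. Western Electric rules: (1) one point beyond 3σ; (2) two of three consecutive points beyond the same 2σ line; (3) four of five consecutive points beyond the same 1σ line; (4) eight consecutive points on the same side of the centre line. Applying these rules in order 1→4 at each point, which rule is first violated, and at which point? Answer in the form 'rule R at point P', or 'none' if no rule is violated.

Zone of each point (C = within 1σ̂, B = 1σ̂–2σ̂, A = 2σ̂–3σ̂, * = beyond 3σ̂; sign = side of CL): 1:-C, 2:-B, 3:-C, 4:+C, 5:-B, 6:-C, 7:-B, 8:-B, 9:-B, 10:+C, 11:+C, 12:-C, 13:-B
Rule 3 (four of five consecutive points beyond the same 1σ limit) is satisfied at point 9.

rule 3 at point 9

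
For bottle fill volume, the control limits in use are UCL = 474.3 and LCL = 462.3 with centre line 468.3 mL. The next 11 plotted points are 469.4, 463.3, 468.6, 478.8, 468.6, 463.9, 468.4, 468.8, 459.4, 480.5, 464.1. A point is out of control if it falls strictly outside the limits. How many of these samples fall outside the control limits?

3

Compare each point to [462.3, 474.3]: sample 4 = 478.8 > UCL; sample 9 = 459.4 < LCL; sample 10 = 480.5 > UCL.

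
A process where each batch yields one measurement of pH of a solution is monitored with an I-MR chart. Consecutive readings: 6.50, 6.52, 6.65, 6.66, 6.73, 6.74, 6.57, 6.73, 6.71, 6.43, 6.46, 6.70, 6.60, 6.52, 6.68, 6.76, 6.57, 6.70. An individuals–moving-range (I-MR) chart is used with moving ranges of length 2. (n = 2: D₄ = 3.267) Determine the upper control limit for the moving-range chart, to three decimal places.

Moving ranges: 0.02, 0.13, 0.01, 0.07, 0.01, 0.17, 0.16, 0.02, 0.28, 0.03, 0.24, 0.10, 0.08, 0.16, 0.08, 0.19, 0.13; M̄R̄ = 1.8800 / 17 = 0.1106
UCL_MR = D₄·M̄R̄ = 3.267 × 0.1106 = 0.3613

0.361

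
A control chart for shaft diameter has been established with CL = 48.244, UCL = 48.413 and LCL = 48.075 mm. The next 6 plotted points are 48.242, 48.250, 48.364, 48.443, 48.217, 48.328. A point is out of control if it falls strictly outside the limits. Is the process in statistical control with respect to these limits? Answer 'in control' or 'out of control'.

Compare each point to [48.075, 48.413]: sample 4 = 48.443 > UCL.

out of control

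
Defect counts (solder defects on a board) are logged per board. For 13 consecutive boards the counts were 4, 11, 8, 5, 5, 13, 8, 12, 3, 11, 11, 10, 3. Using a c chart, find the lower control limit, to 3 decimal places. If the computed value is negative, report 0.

0.000

c̄ = (4 + 11 + 8 + 5 + 5 + 13 + 8 + 12 + 3 + 11 + 11 + 10 + 3) / 13 = 104 / 13 = 8.0000
LCL = c̄ − 3√c̄ = 8.0000 − 3 × 2.8284 = -0.4853 → 0 (cannot be negative)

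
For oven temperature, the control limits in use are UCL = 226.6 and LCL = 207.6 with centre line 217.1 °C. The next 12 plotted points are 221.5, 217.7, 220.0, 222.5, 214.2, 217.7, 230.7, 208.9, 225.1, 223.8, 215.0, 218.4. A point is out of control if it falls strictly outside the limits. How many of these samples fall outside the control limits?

Compare each point to [207.6, 226.6]: sample 7 = 230.7 > UCL.

1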